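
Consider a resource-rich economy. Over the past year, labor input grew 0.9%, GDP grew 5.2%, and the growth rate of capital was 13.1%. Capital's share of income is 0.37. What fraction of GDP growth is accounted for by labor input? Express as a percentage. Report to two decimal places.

10.90%

Labor's share = 1 − 0.37 = 0.63.
Labor input contributed 0.63 × 0.9 = 0.567 pp.
Share of growth = 0.567 / 5.2 × 100 = 10.9038%.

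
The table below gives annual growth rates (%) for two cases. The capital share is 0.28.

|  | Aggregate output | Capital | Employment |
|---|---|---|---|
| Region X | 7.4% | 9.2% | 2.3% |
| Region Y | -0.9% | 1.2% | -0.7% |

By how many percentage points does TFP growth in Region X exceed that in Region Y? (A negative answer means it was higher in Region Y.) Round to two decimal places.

3.90 percentage points

Labor's share = 1 − 0.28 = 0.72.
Region X: TFP = 7.4 − 2.576 − 1.656 = 3.168%.
Region Y: TFP = -0.9 − 0.336 + 0.504 = -0.732%.
Difference = 3.168 − (-0.732) = 3.9 pp.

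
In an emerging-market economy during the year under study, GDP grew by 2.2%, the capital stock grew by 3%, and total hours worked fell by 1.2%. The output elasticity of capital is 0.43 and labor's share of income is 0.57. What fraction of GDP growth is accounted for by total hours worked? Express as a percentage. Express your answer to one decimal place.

Labor's share = 1 − 0.43 = 0.57.
Total hours worked contributed 0.57 × (-1.2) = -0.684 pp.
Share of growth = -0.684 / 2.2 × 100 = -31.091%.

-31.1%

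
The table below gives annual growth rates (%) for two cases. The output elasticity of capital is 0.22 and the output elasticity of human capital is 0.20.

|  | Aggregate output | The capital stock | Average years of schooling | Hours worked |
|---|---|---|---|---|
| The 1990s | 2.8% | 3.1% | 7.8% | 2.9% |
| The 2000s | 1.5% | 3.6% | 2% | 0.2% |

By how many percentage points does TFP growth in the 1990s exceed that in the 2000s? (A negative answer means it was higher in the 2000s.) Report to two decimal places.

Labor's share = 1 − 0.22 − 0.2 = 0.58.
The 1990s: TFP = 2.8 − 0.682 − 1.56 − 1.682 = -1.124%.
The 2000s: TFP = 1.5 − 0.792 − 0.4 − 0.116 = 0.192%.
Difference = -1.124 − (0.192) = -1.316 pp.

-1.32 percentage points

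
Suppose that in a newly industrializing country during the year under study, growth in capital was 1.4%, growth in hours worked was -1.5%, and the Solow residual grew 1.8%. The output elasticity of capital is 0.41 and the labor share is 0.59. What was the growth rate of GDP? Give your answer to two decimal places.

1.49%

Labor's share = 1 − 0.41 = 0.59.
Capital: 0.41 × 1.4 = 0.574 pp.
Hours worked: 0.59 × (-1.5) = -0.885 pp.
Output growth = 1.8 + (-0.311) = 1.489%.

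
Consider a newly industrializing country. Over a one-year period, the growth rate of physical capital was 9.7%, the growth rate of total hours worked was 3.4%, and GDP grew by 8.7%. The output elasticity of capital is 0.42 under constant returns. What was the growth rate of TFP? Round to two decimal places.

2.65%

Labor's share = 1 − 0.42 = 0.58.
Physical capital: 0.42 × 9.7 = 4.074 pp.
Total hours worked: 0.58 × 3.4 = 1.972 pp.
TFP growth = 8.7 − 6.046 = 2.654%.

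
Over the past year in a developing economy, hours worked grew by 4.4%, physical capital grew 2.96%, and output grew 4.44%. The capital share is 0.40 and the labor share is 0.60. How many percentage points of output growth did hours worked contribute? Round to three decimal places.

2.640 percentage points

Labor's share = 1 − 0.4 = 0.6.
Contribution = share × growth = 0.6 × 4.4 = 2.64 pp.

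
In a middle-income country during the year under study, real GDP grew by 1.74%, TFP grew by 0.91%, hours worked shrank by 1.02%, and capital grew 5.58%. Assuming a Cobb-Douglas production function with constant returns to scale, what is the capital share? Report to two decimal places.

The capital share is 0.28.

gY = gA + α·gK + (1−α)·gL, so gY − gA − gL = α(gK − gL).
1.74 − 0.91 + 1.02 = α × (5.58 − (-1.02)).
1.85 = 6.6 α, so α = 0.2803.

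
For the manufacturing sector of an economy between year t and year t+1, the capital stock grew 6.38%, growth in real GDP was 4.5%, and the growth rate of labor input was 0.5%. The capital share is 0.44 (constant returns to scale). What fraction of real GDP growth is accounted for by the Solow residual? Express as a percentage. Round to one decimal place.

The Solow residual accounted for 31.4% of growth.

Labor's share = 1 − 0.44 = 0.56.
The capital stock: 0.44 × 6.38 = 2.8072 pp.
Labor input: 0.56 × 0.5 = 0.28 pp.
TFP growth = 4.5 − 3.0872 = 1.4128%.
TFP share of growth = 1.4128 / 4.5 × 100 = 31.396%.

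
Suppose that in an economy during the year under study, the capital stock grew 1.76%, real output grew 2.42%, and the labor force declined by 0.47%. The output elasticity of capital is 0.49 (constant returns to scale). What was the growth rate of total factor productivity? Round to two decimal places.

Labor's share = 1 − 0.49 = 0.51.
The capital stock: 0.49 × 1.76 = 0.8624 pp.
The labor force: 0.51 × (-0.47) = -0.2397 pp.
TFP growth = 2.42 − 0.6227 = 1.7973%.

Total factor productivity grew 1.80%.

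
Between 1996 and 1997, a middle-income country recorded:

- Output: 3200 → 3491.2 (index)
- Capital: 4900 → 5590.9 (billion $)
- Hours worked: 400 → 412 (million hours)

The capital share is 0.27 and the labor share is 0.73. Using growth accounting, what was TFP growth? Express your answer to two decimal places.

Output growth = (3491.2 − 3200) / 3200 = 9.1%.
Capital growth = (5590.9 − 4900) / 4900 = 14.1%.
Hours worked growth = (412 − 400) / 400 = 3%.
Labor's share = 1 − 0.27 = 0.73.
Capital: 0.27 × 14.1 = 3.807 pp.
Hours worked: 0.73 × 3 = 2.19 pp.
TFP growth = 9.1 − 5.997 = 3.103%.

TFP grew 3.10%.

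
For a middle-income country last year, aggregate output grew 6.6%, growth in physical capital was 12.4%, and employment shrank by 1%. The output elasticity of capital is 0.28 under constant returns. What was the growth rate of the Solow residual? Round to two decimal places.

3.85%

Labor's share = 1 − 0.28 = 0.72.
Physical capital: 0.28 × 12.4 = 3.472 pp.
Employment: 0.72 × (-1) = -0.72 pp.
TFP growth = 6.6 − 2.752 = 3.848%.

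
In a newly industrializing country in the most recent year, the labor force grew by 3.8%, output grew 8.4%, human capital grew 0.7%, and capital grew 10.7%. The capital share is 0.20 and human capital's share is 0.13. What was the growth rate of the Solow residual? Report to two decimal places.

3.62%

Labor's share = 1 − 0.2 − 0.13 = 0.67.
Capital: 0.2 × 10.7 = 2.14 pp.
Human capital: 0.13 × 0.7 = 0.091 pp.
The labor force: 0.67 × 3.8 = 2.546 pp.
TFP growth = 8.4 − 4.777 = 3.623%.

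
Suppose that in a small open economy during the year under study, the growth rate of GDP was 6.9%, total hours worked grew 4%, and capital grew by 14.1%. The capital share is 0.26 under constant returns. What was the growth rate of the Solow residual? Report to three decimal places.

0.274%

Labor's share = 1 − 0.26 = 0.74.
Capital: 0.26 × 14.1 = 3.666 pp.
Total hours worked: 0.74 × 4 = 2.96 pp.
TFP growth = 6.9 − 6.626 = 0.274%.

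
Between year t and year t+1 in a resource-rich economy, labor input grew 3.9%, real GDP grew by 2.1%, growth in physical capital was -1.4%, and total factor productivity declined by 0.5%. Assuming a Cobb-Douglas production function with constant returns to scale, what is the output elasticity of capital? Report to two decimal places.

0.25

gY = gA + α·gK + (1−α)·gL, so gY − gA − gL = α(gK − gL).
2.1 + 0.5 − 3.9 = α × (-1.4 − 3.9).
-1.3 = -5.3 α, so α = 0.2453.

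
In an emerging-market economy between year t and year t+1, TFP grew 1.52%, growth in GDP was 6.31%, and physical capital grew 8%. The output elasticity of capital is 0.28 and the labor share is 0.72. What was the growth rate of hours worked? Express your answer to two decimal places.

Hours worked grew 3.54%.

Labor's share = 1 − 0.28 = 0.72.
gY = gA + 0.28×8 + 0.72×g.
0.72×g = 6.31 − 1.52 − 2.24 = 2.55.
g = 2.55 / 0.72 = 3.5417%.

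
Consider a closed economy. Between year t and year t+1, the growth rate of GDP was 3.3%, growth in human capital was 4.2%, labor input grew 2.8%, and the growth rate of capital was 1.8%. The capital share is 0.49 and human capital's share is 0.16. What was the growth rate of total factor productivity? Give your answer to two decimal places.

Labor's share = 1 − 0.49 − 0.16 = 0.35.
Capital: 0.49 × 1.8 = 0.882 pp.
Human capital: 0.16 × 4.2 = 0.672 pp.
Labor input: 0.35 × 2.8 = 0.98 pp.
TFP growth = 3.3 − 2.534 = 0.766%.

Total factor productivity growth was 0.77%.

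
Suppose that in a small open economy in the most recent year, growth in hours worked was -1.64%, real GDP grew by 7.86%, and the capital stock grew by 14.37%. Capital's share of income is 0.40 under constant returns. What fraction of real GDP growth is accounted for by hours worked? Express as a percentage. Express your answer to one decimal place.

Labor's share = 1 − 0.4 = 0.6.
Hours worked contributed 0.6 × (-1.64) = -0.984 pp.
Share of growth = -0.984 / 7.86 × 100 = -12.519%.

-12.5%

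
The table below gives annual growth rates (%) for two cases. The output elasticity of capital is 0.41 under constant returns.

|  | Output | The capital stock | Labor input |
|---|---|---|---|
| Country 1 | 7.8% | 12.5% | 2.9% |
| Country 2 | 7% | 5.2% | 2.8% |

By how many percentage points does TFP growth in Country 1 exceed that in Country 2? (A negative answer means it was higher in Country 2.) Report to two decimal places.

-2.25 percentage points

Labor's share = 1 − 0.41 = 0.59.
Country 1: TFP = 7.8 − 5.125 − 1.711 = 0.964%.
Country 2: TFP = 7 − 2.132 − 1.652 = 3.216%.
Difference = 0.964 − (3.216) = -2.252 pp.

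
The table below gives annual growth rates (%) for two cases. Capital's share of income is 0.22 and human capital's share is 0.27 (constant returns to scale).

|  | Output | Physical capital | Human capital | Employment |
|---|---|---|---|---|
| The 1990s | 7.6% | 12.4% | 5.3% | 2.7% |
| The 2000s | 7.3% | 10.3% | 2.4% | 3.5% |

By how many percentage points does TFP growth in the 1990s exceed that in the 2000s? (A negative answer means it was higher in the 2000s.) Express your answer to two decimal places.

-0.54 percentage points

Labor's share = 1 − 0.22 − 0.27 = 0.51.
The 1990s: TFP = 7.6 − 2.728 − 1.431 − 1.377 = 2.064%.
The 2000s: TFP = 7.3 − 2.266 − 0.648 − 1.785 = 2.601%.
Difference = 2.064 − (2.601) = -0.537 pp.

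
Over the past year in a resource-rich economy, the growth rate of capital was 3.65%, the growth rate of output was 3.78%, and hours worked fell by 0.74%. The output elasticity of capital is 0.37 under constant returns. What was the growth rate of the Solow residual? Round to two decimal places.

The Solow residual growth was 2.90%.

Labor's share = 1 − 0.37 = 0.63.
Capital: 0.37 × 3.65 = 1.3505 pp.
Hours worked: 0.63 × (-0.74) = -0.4662 pp.
TFP growth = 3.78 − 0.8843 = 2.8957%.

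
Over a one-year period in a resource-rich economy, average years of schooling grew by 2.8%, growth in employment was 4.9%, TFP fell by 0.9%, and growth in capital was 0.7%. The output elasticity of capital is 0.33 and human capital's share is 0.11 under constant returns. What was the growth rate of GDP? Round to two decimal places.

GDP grew 2.38%.

Labor's share = 1 − 0.33 − 0.11 = 0.56.
Capital: 0.33 × 0.7 = 0.231 pp.
Average years of schooling: 0.11 × 2.8 = 0.308 pp.
Employment: 0.56 × 4.9 = 2.744 pp.
Output growth = -0.9 + 3.283 = 2.383%.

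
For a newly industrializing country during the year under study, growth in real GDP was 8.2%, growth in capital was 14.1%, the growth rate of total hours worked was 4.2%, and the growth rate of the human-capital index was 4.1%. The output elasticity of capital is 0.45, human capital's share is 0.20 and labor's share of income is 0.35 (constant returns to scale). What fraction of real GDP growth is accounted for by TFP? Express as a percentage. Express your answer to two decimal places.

Labor's share = 1 − 0.45 − 0.2 = 0.35.
Capital: 0.45 × 14.1 = 6.345 pp.
The human-capital index: 0.2 × 4.1 = 0.82 pp.
Total hours worked: 0.35 × 4.2 = 1.47 pp.
TFP growth = 8.2 − 8.635 = -0.435%.
TFP share of growth = -0.435 / 8.2 × 100 = -5.3049%.

TFP accounted for -5.30% of growth.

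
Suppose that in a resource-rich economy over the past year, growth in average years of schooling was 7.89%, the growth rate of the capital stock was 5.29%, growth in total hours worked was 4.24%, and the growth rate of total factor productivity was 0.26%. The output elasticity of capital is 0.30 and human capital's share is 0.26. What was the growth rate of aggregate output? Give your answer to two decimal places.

Labor's share = 1 − 0.3 − 0.26 = 0.44.
The capital stock: 0.3 × 5.29 = 1.587 pp.
Average years of schooling: 0.26 × 7.89 = 2.0514 pp.
Total hours worked: 0.44 × 4.24 = 1.8656 pp.
Output growth = 0.26 + 5.504 = 5.764%.

5.76%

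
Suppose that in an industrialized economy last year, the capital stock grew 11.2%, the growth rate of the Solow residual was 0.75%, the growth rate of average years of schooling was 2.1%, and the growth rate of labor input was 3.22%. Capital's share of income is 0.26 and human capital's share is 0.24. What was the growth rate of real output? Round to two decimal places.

Real output growth was 5.78%.

Labor's share = 1 − 0.26 − 0.24 = 0.5.
The capital stock: 0.26 × 11.2 = 2.912 pp.
Average years of schooling: 0.24 × 2.1 = 0.504 pp.
Labor input: 0.5 × 3.22 = 1.61 pp.
Output growth = 0.75 + 5.026 = 5.776%.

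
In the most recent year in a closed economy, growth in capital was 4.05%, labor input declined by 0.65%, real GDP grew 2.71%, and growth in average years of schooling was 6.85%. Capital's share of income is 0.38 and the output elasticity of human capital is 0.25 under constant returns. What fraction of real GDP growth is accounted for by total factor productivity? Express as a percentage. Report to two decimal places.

Total factor productivity accounted for -11.11% of growth.

Labor's share = 1 − 0.38 − 0.25 = 0.37.
Capital: 0.38 × 4.05 = 1.539 pp.
Average years of schooling: 0.25 × 6.85 = 1.7125 pp.
Labor input: 0.37 × (-0.65) = -0.2405 pp.
TFP growth = 2.71 − 3.011 = -0.301%.
TFP share of growth = -0.301 / 2.71 × 100 = -11.107%.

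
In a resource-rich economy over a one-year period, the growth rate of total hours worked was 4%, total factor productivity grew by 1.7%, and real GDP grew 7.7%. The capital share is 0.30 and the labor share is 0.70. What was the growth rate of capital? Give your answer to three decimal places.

Labor's share = 1 − 0.3 = 0.7.
gY = gA + 0.7×4 + 0.3×g.
0.3×g = 7.7 − 1.7 − 2.8 = 3.2.
g = 3.2 / 0.3 = 10.66667%.

10.667%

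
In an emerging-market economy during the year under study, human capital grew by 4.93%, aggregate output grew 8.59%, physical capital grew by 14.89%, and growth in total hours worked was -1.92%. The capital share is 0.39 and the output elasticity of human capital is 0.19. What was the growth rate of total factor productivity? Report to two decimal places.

2.65%

Labor's share = 1 − 0.39 − 0.19 = 0.42.
Physical capital: 0.39 × 14.89 = 5.8071 pp.
Human capital: 0.19 × 4.93 = 0.9367 pp.
Total hours worked: 0.42 × (-1.92) = -0.8064 pp.
TFP growth = 8.59 − 5.9374 = 2.6526%.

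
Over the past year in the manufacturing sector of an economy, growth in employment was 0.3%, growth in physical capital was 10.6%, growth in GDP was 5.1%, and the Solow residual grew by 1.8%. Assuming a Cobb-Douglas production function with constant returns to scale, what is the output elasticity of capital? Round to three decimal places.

α = 0.291

gY = gA + α·gK + (1−α)·gL, so gY − gA − gL = α(gK − gL).
5.1 − 1.8 − 0.3 = α × (10.6 − 0.3).
3 = 10.3 α, so α = 0.29126.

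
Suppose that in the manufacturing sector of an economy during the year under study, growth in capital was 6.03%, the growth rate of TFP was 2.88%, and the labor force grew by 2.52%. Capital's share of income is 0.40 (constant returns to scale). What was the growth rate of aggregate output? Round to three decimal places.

Labor's share = 1 − 0.4 = 0.6.
Capital: 0.4 × 6.03 = 2.412 pp.
The labor force: 0.6 × 2.52 = 1.512 pp.
Output growth = 2.88 + 3.924 = 6.804%.

6.804%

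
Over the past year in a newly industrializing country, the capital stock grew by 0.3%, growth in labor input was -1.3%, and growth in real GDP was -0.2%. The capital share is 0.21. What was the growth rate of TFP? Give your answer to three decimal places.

Labor's share = 1 − 0.21 = 0.79.
The capital stock: 0.21 × 0.3 = 0.063 pp.
Labor input: 0.79 × (-1.3) = -1.027 pp.
TFP growth = -0.2 + 0.964 = 0.764%.

0.764%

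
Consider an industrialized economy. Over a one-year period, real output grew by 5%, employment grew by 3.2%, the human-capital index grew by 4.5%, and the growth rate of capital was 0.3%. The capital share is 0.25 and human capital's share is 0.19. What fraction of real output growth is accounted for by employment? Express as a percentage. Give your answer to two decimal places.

Labor's share = 1 − 0.25 − 0.19 = 0.56.
Employment contributed 0.56 × 3.2 = 1.792 pp.
Share of growth = 1.792 / 5 × 100 = 35.84%.

Employment accounted for 35.84% of growth.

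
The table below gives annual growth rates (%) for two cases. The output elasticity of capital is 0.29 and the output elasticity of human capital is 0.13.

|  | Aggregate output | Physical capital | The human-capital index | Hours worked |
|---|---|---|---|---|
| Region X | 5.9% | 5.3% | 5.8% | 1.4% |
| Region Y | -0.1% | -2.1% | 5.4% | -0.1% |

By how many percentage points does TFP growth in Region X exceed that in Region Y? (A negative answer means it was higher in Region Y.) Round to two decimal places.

Labor's share = 1 − 0.29 − 0.13 = 0.58.
Region X: TFP = 5.9 − 1.537 − 0.754 − 0.812 = 2.797%.
Region Y: TFP = -0.1 + 0.609 − 0.702 + 0.058 = -0.135%.
Difference = 2.797 − (-0.135) = 2.932 pp.

2.93 percentage points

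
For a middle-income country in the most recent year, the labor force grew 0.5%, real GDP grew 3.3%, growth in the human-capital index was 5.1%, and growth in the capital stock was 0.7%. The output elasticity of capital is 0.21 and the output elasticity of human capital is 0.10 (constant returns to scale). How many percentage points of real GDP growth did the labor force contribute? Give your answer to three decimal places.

Labor's share = 1 − 0.21 − 0.1 = 0.69.
Contribution = share × growth = 0.69 × 0.5 = 0.345 pp.

0.345 pp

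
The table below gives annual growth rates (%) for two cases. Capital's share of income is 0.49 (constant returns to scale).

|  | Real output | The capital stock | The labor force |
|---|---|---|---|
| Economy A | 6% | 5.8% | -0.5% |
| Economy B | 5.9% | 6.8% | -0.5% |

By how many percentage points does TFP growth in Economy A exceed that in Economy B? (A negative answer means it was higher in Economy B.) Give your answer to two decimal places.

0.59 percentage points

Labor's share = 1 − 0.49 = 0.51.
Economy A: TFP = 6 − 2.842 + 0.255 = 3.413%.
Economy B: TFP = 5.9 − 3.332 + 0.255 = 2.823%.
Difference = 3.413 − (2.823) = 0.59 pp.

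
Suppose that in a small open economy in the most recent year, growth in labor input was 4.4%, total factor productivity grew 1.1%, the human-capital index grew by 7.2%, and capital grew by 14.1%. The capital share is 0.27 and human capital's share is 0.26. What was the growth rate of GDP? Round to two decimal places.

Labor's share = 1 − 0.27 − 0.26 = 0.47.
Capital: 0.27 × 14.1 = 3.807 pp.
The human-capital index: 0.26 × 7.2 = 1.872 pp.
Labor input: 0.47 × 4.4 = 2.068 pp.
Output growth = 1.1 + 7.747 = 8.847%.

8.85%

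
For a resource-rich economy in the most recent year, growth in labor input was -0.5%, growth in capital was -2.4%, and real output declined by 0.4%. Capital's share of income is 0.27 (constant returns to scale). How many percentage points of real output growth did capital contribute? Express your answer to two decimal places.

-0.65 pp

Contribution = share × growth = 0.27 × (-2.4) = -0.648 pp.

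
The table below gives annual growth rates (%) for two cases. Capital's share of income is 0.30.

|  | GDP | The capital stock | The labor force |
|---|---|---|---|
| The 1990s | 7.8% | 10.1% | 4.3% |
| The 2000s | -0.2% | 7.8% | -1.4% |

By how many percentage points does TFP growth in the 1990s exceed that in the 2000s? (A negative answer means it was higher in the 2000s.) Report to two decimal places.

Labor's share = 1 − 0.3 = 0.7.
The 1990s: TFP = 7.8 − 3.03 − 3.01 = 1.76%.
The 2000s: TFP = -0.2 − 2.34 + 0.98 = -1.56%.
Difference = 1.76 − (-1.56) = 3.32 pp.

3.32 percentage points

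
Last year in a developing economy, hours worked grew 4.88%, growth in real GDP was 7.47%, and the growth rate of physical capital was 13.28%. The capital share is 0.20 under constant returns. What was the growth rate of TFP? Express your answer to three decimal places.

0.910%

Labor's share = 1 − 0.2 = 0.8.
Physical capital: 0.2 × 13.28 = 2.656 pp.
Hours worked: 0.8 × 4.88 = 3.904 pp.
TFP growth = 7.47 − 6.56 = 0.91%.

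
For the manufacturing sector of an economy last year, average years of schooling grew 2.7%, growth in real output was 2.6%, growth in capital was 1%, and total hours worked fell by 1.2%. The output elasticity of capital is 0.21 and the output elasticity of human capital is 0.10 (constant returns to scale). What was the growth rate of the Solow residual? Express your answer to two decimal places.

2.95%

Labor's share = 1 − 0.21 − 0.1 = 0.69.
Capital: 0.21 × 1 = 0.21 pp.
Average years of schooling: 0.1 × 2.7 = 0.27 pp.
Total hours worked: 0.69 × (-1.2) = -0.828 pp.
TFP growth = 2.6 + 0.348 = 2.948%.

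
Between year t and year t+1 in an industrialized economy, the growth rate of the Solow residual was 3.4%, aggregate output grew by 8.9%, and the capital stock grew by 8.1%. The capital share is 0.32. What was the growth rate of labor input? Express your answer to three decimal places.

Labor input growth was 4.276%.

Labor's share = 1 − 0.32 = 0.68.
gY = gA + 0.32×8.1 + 0.68×g.
0.68×g = 8.9 − 3.4 − 2.592 = 2.908.
g = 2.908 / 0.68 = 4.27647%.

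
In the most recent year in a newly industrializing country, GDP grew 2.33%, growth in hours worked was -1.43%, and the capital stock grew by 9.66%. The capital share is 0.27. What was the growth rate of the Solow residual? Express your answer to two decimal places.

0.77%

Labor's share = 1 − 0.27 = 0.73.
The capital stock: 0.27 × 9.66 = 2.6082 pp.
Hours worked: 0.73 × (-1.43) = -1.0439 pp.
TFP growth = 2.33 − 1.5643 = 0.7657%.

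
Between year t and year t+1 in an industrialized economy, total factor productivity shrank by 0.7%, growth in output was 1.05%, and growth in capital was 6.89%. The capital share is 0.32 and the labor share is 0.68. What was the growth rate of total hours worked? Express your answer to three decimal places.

Labor's share = 1 − 0.32 = 0.68.
gY = gA + 0.32×6.89 + 0.68×g.
0.68×g = 1.05 + 0.7 − 2.2048 = -0.4548.
g = -0.4548 / 0.68 = -0.66882%.

-0.669%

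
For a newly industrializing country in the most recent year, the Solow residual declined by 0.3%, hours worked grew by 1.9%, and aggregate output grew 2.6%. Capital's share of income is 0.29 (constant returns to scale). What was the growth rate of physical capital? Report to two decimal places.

Labor's share = 1 − 0.29 = 0.71.
gY = gA + 0.71×1.9 + 0.29×g.
0.29×g = 2.6 + 0.3 − 1.349 = 1.551.
g = 1.551 / 0.29 = 5.3483%.

5.35%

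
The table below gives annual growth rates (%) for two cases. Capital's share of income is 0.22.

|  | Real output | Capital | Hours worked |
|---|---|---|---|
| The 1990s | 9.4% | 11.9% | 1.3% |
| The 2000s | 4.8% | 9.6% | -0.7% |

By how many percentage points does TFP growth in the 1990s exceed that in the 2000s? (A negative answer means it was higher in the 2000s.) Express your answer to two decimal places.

2.53 percentage points

Labor's share = 1 − 0.22 = 0.78.
The 1990s: TFP = 9.4 − 2.618 − 1.014 = 5.768%.
The 2000s: TFP = 4.8 − 2.112 + 0.546 = 3.234%.
Difference = 5.768 − (3.234) = 2.534 pp.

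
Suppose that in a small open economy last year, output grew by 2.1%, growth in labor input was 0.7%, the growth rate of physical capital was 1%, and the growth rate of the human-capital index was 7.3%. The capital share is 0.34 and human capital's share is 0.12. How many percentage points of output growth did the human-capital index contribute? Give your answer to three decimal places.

0.876 pp

Contribution = share × growth = 0.12 × 7.3 = 0.876 pp.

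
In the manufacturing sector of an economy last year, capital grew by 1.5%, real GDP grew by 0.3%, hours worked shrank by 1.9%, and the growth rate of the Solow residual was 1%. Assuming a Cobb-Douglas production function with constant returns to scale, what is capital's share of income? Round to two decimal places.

Capital's share of income is 0.35.

gY = gA + α·gK + (1−α)·gL, so gY − gA − gL = α(gK − gL).
0.3 − 1 + 1.9 = α × (1.5 − (-1.9)).
1.2 = 3.4 α, so α = 0.3529.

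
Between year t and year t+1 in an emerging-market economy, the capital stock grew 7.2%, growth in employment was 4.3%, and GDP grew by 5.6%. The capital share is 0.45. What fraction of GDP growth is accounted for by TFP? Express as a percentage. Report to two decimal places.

-0.09%

Labor's share = 1 − 0.45 = 0.55.
The capital stock: 0.45 × 7.2 = 3.24 pp.
Employment: 0.55 × 4.3 = 2.365 pp.
TFP growth = 5.6 − 5.605 = -0.005%.
TFP share of growth = -0.005 / 5.6 × 100 = -0.0893%.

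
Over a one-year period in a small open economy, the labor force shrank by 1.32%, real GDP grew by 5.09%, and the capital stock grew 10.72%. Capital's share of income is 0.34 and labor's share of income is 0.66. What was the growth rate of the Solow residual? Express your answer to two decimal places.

2.32%

Labor's share = 1 − 0.34 = 0.66.
The capital stock: 0.34 × 10.72 = 3.6448 pp.
The labor force: 0.66 × (-1.32) = -0.8712 pp.
TFP growth = 5.09 − 2.7736 = 2.3164%.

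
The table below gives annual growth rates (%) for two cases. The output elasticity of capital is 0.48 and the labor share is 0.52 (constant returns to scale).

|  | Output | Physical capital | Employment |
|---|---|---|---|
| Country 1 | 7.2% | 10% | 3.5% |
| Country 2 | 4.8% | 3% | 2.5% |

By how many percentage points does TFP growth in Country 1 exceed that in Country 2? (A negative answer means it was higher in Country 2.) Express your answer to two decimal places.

Labor's share = 1 − 0.48 = 0.52.
Country 1: TFP = 7.2 − 4.8 − 1.82 = 0.58%.
Country 2: TFP = 4.8 − 1.44 − 1.3 = 2.06%.
Difference = 0.58 − (2.06) = -1.48 pp.

-1.48 percentage points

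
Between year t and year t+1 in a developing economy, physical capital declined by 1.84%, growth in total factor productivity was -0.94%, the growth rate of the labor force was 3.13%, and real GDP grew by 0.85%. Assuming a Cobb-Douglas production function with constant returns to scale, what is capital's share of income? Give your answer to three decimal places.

gY = gA + α·gK + (1−α)·gL, so gY − gA − gL = α(gK − gL).
0.85 + 0.94 − 3.13 = α × (-1.84 − 3.13).
-1.34 = -4.97 α, so α = 0.26962.

Capital's share of income is 0.270.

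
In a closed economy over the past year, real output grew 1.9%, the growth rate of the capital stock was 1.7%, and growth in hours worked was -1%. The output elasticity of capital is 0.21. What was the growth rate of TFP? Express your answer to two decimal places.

Labor's share = 1 − 0.21 = 0.79.
The capital stock: 0.21 × 1.7 = 0.357 pp.
Hours worked: 0.79 × (-1) = -0.79 pp.
TFP growth = 1.9 + 0.433 = 2.333%.

TFP growth was 2.33%.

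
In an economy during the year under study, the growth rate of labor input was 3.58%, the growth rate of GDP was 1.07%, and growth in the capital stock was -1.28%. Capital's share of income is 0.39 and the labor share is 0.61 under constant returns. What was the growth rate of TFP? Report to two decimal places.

-0.61%

Labor's share = 1 − 0.39 = 0.61.
The capital stock: 0.39 × (-1.28) = -0.4992 pp.
Labor input: 0.61 × 3.58 = 2.1838 pp.
TFP growth = 1.07 − 1.6846 = -0.6146%.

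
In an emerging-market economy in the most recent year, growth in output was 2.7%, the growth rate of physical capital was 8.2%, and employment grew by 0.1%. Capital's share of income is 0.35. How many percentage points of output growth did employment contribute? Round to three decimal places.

Labor's share = 1 − 0.35 = 0.65.
Contribution = share × growth = 0.65 × 0.1 = 0.065 pp.

0.065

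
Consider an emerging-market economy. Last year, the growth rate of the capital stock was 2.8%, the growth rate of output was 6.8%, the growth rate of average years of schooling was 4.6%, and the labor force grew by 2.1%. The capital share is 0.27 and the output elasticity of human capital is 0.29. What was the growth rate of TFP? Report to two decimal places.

Labor's share = 1 − 0.27 − 0.29 = 0.44.
The capital stock: 0.27 × 2.8 = 0.756 pp.
Average years of schooling: 0.29 × 4.6 = 1.334 pp.
The labor force: 0.44 × 2.1 = 0.924 pp.
TFP growth = 6.8 − 3.014 = 3.786%.

TFP growth was 3.79%.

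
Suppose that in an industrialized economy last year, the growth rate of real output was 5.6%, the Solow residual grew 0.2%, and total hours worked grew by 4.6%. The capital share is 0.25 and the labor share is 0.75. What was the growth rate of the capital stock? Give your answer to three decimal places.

Labor's share = 1 − 0.25 = 0.75.
gY = gA + 0.75×4.6 + 0.25×g.
0.25×g = 5.6 − 0.2 − 3.45 = 1.95.
g = 1.95 / 0.25 = 7.8%.

7.800%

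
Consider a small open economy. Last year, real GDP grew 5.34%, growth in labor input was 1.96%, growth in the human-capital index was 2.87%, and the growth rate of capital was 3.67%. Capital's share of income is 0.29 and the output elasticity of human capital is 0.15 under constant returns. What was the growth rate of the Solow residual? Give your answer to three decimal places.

The Solow residual growth was 2.748%.

Labor's share = 1 − 0.29 − 0.15 = 0.56.
Capital: 0.29 × 3.67 = 1.0643 pp.
The human-capital index: 0.15 × 2.87 = 0.4305 pp.
Labor input: 0.56 × 1.96 = 1.0976 pp.
TFP growth = 5.34 − 2.5924 = 2.7476%.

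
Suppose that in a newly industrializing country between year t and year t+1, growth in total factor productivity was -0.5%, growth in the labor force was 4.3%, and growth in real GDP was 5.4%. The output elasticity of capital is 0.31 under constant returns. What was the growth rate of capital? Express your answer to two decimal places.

Capital grew 9.46%.

Labor's share = 1 − 0.31 = 0.69.
gY = gA + 0.69×4.3 + 0.31×g.
0.31×g = 5.4 + 0.5 − 2.967 = 2.933.
g = 2.933 / 0.31 = 9.4613%.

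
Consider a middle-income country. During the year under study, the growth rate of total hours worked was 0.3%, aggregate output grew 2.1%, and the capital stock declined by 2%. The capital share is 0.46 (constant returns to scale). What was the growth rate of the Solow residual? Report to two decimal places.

Labor's share = 1 − 0.46 = 0.54.
The capital stock: 0.46 × (-2) = -0.92 pp.
Total hours worked: 0.54 × 0.3 = 0.162 pp.
TFP growth = 2.1 + 0.758 = 2.858%.

The Solow residual growth was 2.86%.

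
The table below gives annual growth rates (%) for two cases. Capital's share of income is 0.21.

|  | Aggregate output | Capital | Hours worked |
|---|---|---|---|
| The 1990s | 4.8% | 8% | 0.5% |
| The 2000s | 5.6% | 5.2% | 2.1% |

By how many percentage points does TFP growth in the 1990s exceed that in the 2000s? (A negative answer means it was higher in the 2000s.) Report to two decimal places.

-0.12 percentage points

Labor's share = 1 − 0.21 = 0.79.
The 1990s: TFP = 4.8 − 1.68 − 0.395 = 2.725%.
The 2000s: TFP = 5.6 − 1.092 − 1.659 = 2.849%.
Difference = 2.725 − (2.849) = -0.124 pp.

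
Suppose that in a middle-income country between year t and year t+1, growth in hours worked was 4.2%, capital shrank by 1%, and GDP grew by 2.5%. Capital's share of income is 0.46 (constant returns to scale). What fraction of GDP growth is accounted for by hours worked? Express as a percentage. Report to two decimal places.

Hours worked accounted for 90.72% of growth.

Labor's share = 1 − 0.46 = 0.54.
Hours worked contributed 0.54 × 4.2 = 2.268 pp.
Share of growth = 2.268 / 2.5 × 100 = 90.72%.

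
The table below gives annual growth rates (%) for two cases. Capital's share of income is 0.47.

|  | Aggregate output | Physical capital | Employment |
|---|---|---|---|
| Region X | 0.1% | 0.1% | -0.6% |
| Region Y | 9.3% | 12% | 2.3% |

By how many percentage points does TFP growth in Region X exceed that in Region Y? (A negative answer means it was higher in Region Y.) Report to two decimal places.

Labor's share = 1 − 0.47 = 0.53.
Region X: TFP = 0.1 − 0.047 + 0.318 = 0.371%.
Region Y: TFP = 9.3 − 5.64 − 1.219 = 2.441%.
Difference = 0.371 − (2.441) = -2.07 pp.

-2.07 percentage points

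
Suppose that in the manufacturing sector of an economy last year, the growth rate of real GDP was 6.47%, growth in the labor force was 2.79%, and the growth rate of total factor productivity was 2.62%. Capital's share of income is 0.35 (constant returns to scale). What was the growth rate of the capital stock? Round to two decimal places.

5.82%

Labor's share = 1 − 0.35 = 0.65.
gY = gA + 0.65×2.79 + 0.35×g.
0.35×g = 6.47 − 2.62 − 1.8135 = 2.0365.
g = 2.0365 / 0.35 = 5.8186%.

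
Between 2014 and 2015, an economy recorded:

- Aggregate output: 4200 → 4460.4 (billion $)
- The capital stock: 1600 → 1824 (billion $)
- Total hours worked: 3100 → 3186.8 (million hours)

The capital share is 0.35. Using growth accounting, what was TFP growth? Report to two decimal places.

Aggregate output growth = (4460.4 − 4200) / 4200 = 6.2%.
The capital stock growth = (1824 − 1600) / 1600 = 14%.
Total hours worked growth = (3186.8 − 3100) / 3100 = 2.8%.
Labor's share = 1 − 0.35 = 0.65.
The capital stock: 0.35 × 14 = 4.9 pp.
Total hours worked: 0.65 × 2.8 = 1.82 pp.
TFP growth = 6.2 − 6.72 = -0.52%.

-0.52%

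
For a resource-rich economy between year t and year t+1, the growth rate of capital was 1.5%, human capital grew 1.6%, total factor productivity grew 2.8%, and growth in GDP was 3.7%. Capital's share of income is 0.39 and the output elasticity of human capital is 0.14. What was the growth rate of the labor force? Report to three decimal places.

The labor force grew 0.194%.

Labor's share = 1 − 0.39 − 0.14 = 0.47.
gY = gA + 0.39×1.5 + 0.14×1.6 + 0.47×g.
0.47×g = 3.7 − 2.8 − 0.809 = 0.091.
g = 0.091 / 0.47 = 0.19362%.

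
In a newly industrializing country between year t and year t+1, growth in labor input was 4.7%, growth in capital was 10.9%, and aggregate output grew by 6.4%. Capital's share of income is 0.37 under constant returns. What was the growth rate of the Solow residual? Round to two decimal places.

Labor's share = 1 − 0.37 = 0.63.
Capital: 0.37 × 10.9 = 4.033 pp.
Labor input: 0.63 × 4.7 = 2.961 pp.
TFP growth = 6.4 − 6.994 = -0.594%.

-0.59%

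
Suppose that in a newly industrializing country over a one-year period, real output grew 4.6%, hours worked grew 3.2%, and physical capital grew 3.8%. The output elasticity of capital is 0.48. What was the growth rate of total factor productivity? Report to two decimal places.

Labor's share = 1 − 0.48 = 0.52.
Physical capital: 0.48 × 3.8 = 1.824 pp.
Hours worked: 0.52 × 3.2 = 1.664 pp.
TFP growth = 4.6 − 3.488 = 1.112%.

Total factor productivity growth was 1.11%.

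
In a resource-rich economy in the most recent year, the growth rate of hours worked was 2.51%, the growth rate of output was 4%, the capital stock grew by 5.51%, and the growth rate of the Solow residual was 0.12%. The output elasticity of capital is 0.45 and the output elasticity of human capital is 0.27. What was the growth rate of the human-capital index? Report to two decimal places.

2.58%

Labor's share = 1 − 0.45 − 0.27 = 0.28.
gY = gA + 0.45×5.51 + 0.28×2.51 + 0.27×g.
0.27×g = 4 − 0.12 − 3.1823 = 0.6977.
g = 0.6977 / 0.27 = 2.5841%.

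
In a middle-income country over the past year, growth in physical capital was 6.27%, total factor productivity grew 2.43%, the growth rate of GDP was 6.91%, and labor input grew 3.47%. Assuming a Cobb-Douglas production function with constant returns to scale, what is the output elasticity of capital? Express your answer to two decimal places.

gY = gA + α·gK + (1−α)·gL, so gY − gA − gL = α(gK − gL).
6.91 − 2.43 − 3.47 = α × (6.27 − 3.47).
1.01 = 2.8 α, so α = 0.3607.

α = 0.36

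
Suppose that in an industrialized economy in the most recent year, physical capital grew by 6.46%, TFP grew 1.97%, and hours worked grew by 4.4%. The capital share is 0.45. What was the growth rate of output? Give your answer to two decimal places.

7.30%

Labor's share = 1 − 0.45 = 0.55.
Physical capital: 0.45 × 6.46 = 2.907 pp.
Hours worked: 0.55 × 4.4 = 2.42 pp.
Output growth = 1.97 + 5.327 = 7.297%.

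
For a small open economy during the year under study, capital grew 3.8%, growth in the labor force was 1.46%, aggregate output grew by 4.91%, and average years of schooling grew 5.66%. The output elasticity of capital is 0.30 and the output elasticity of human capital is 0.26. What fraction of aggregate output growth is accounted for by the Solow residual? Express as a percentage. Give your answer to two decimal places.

33.73%

Labor's share = 1 − 0.3 − 0.26 = 0.44.
Capital: 0.3 × 3.8 = 1.14 pp.
Average years of schooling: 0.26 × 5.66 = 1.4716 pp.
The labor force: 0.44 × 1.46 = 0.6424 pp.
TFP growth = 4.91 − 3.254 = 1.656%.
TFP share of growth = 1.656 / 4.91 × 100 = 33.7271%.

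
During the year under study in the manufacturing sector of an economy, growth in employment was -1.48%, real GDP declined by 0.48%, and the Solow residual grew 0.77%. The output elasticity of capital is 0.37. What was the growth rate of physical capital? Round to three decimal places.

-0.858%

Labor's share = 1 − 0.37 = 0.63.
gY = gA + 0.63×(-1.48) + 0.37×g.
0.37×g = -0.48 − 0.77 + 0.9324 = -0.3176.
g = -0.3176 / 0.37 = -0.85838%.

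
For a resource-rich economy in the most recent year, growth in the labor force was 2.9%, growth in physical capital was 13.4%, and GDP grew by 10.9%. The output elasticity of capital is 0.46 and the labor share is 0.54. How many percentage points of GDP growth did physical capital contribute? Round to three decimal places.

6.164

Contribution = share × growth = 0.46 × 13.4 = 6.164 pp.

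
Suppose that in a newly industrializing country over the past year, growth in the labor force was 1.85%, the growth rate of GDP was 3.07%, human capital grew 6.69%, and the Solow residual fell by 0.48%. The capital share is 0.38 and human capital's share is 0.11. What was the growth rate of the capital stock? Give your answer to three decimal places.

Labor's share = 1 − 0.38 − 0.11 = 0.51.
gY = gA + 0.11×6.69 + 0.51×1.85 + 0.38×g.
0.38×g = 3.07 + 0.48 − 1.6794 = 1.8706.
g = 1.8706 / 0.38 = 4.92263%.

The capital stock growth was 4.923%.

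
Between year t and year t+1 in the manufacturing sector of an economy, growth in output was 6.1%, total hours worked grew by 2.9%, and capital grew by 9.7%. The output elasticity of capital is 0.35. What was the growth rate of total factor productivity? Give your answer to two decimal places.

Labor's share = 1 − 0.35 = 0.65.
Capital: 0.35 × 9.7 = 3.395 pp.
Total hours worked: 0.65 × 2.9 = 1.885 pp.
TFP growth = 6.1 − 5.28 = 0.82%.

0.82%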